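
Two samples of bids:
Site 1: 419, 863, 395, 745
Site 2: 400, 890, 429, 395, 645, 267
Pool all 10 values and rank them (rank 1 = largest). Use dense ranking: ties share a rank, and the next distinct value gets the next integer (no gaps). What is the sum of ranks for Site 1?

19

Sorted (descending): 890, 863, 745, 645, 429, 419, 400, 395, 395, 267
The 2 values of 395 share dense rank 8.
Remaining distinct values take the next consecutive integers.
Site 1 values → pooled ranks: 419→6, 863→2, 395→8, 745→3
Rank sum = 6 + 2 + 8 + 3 = 19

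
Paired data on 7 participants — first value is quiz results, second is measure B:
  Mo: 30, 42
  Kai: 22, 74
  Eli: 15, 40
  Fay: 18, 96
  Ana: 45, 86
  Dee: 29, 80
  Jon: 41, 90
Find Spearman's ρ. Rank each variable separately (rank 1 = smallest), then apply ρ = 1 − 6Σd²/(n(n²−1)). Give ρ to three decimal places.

0.321

Ranks of variable 1: 5, 3, 1, 2, 7, 4, 6
Ranks of variable 2: 2, 3, 1, 7, 5, 4, 6
d = r₁ − r₂: 3, 0, 0, -5, 2, 0, 0
d²: 9, 0, 0, 25, 4, 0, 0; Σd² = 38
ρ = 1 − 6·38/(7·48) = 1 − 228/336 = 0.321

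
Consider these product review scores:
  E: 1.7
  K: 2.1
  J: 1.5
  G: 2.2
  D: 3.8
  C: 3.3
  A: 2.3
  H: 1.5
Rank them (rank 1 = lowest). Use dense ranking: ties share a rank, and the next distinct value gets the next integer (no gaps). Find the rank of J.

1

Sorted (ascending): 1.5, 1.5, 1.7, 2.1, 2.2, 2.3, 3.3, 3.8
The 2 values of 1.5 share dense rank 1.
Remaining distinct values take the next consecutive integers.
J has value 1.5 → rank 1.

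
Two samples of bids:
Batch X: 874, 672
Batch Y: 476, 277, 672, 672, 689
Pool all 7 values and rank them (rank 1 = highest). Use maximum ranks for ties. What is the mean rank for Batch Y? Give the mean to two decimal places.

5.00

Sorted (descending): 874, 689, 672, 672, 672, 476, 277
The 3 values of 672 occupy positions 3–5 → each gets rank 5.
Batch Y values → pooled ranks: 476→6, 277→7, 672→5, 672→5, 689→2
Mean rank = (6 + 7 + 5 + 5 + 2) / 5 = 5.00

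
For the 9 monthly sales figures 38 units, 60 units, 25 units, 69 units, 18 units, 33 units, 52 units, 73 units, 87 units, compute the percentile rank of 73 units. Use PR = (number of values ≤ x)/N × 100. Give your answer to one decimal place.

N = 9.
Strictly below 73: 7. Equal to 73: 1.
PR = 8/9 × 100 = 88.9

88.9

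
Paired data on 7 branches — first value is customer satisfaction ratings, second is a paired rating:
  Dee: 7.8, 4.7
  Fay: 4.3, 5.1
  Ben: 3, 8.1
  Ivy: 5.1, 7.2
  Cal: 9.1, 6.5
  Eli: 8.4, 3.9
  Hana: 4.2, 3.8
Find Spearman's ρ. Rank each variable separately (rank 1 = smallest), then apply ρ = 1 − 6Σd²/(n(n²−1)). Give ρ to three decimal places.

-0.179

Ranks of variable 1: 5, 3, 1, 4, 7, 6, 2
Ranks of variable 2: 3, 4, 7, 6, 5, 2, 1
d = r₁ − r₂: 2, -1, -6, -2, 2, 4, 1
d²: 4, 1, 36, 4, 4, 16, 1; Σd² = 66
ρ = 1 − 6·66/(7·48) = 1 − 396/336 = -0.179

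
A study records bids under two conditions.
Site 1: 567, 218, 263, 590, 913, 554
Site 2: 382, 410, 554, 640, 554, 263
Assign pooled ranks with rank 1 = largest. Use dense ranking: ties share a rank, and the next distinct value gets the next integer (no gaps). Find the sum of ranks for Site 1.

30

Sorted (descending): 913, 640, 590, 567, 554, 554, 554, 410, 382, 263, 263, 218
The 3 values of 554 share dense rank 5.
The 2 values of 263 share dense rank 8.
Remaining distinct values take the next consecutive integers.
Site 1 values → pooled ranks: 567→4, 218→9, 263→8, 590→3, 913→1, 554→5
Rank sum = 4 + 9 + 8 + 3 + 1 + 5 = 30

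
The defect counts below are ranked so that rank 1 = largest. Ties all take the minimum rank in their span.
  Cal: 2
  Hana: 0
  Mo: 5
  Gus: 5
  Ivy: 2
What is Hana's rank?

Sorted (descending): 5, 5, 2, 2, 0
The 2 values of 5 occupy positions 1–2 → each gets rank 1.
The 2 values of 2 occupy positions 3–4 → each gets rank 3.
Hana has value 0 → rank 5.

5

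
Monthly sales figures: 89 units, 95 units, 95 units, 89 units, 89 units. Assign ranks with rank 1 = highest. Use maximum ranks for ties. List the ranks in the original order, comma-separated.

Sorted (descending): 95, 95, 89, 89, 89
The 2 values of 95 occupy positions 1–2 → each gets rank 2.
The 3 values of 89 occupy positions 3–5 → each gets rank 5.

5, 2, 2, 5, 5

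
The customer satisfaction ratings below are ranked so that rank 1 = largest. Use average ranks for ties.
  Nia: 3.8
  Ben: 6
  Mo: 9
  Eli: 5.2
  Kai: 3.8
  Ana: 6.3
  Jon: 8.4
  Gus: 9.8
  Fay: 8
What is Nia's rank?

8.5

Sorted (descending): 9.8, 9, 8.4, 8, 6.3, 6, 5.2, 3.8, 3.8
The 2 values of 3.8 occupy positions 8–9 → average rank (8+9)/2 = 8.5.
Nia has value 3.8 → rank 8.5.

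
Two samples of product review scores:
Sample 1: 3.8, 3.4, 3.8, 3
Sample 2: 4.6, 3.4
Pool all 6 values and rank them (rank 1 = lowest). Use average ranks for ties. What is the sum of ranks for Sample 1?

Sorted (ascending): 3, 3.4, 3.4, 3.8, 3.8, 4.6
The 2 values of 3.4 occupy positions 2–3 → average rank (2+3)/2 = 2.5.
The 2 values of 3.8 occupy positions 4–5 → average rank (4+5)/2 = 4.5.
Sample 1 values → pooled ranks: 3.8→4.5, 3.4→2.5, 3.8→4.5, 3→1
Rank sum = 4.5 + 2.5 + 4.5 + 1 = 12.5

12.5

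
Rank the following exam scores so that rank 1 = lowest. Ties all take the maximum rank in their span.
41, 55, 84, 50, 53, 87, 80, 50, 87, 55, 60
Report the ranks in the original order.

1, 6, 9, 3, 4, 11, 8, 3, 11, 6, 7

Sorted (ascending): 41, 50, 50, 53, 55, 55, 60, 80, 84, 87, 87
The 2 values of 50 occupy positions 2–3 → each gets rank 3.
The 2 values of 55 occupy positions 5–6 → each gets rank 6.
The 2 values of 87 occupy positions 10–11 → each gets rank 11.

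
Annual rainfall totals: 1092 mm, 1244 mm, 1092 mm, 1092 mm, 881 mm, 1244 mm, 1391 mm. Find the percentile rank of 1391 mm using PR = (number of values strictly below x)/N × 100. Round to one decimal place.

N = 7.
Strictly below 1391: 6. Equal to 1391: 1.
PR = 6/7 × 100 = 85.7

85.7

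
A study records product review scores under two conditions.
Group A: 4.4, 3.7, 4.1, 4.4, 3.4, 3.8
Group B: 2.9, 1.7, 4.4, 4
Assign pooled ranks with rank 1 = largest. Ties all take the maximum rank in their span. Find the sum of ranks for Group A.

Sorted (descending): 4.4, 4.4, 4.4, 4.1, 4, 3.8, 3.7, 3.4, 2.9, 1.7
The 3 values of 4.4 occupy positions 1–3 → each gets rank 3.
Group A values → pooled ranks: 4.4→3, 3.7→7, 4.1→4, 4.4→3, 3.4→8, 3.8→6
Rank sum = 3 + 7 + 4 + 3 + 8 + 6 = 31

31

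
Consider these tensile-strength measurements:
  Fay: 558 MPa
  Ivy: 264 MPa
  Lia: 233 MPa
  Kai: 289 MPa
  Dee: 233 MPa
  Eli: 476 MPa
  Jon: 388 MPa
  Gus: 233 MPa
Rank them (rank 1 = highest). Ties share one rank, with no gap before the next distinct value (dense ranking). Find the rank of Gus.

6

Sorted (descending): 558, 476, 388, 289, 264, 233, 233, 233
The 3 values of 233 share dense rank 6.
Remaining distinct values take the next consecutive integers.
Gus has value 233 MPa → rank 6.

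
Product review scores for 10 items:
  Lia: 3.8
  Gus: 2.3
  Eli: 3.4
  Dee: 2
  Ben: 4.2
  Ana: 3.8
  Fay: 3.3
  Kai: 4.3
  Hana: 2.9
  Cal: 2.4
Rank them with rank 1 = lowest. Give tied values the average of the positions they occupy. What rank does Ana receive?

Sorted (ascending): 2, 2.3, 2.4, 2.9, 3.3, 3.4, 3.8, 3.8, 4.2, 4.3
The 2 values of 3.8 occupy positions 7–8 → average rank (7+8)/2 = 7.5.
Ana has value 3.8 → rank 7.5.

7.5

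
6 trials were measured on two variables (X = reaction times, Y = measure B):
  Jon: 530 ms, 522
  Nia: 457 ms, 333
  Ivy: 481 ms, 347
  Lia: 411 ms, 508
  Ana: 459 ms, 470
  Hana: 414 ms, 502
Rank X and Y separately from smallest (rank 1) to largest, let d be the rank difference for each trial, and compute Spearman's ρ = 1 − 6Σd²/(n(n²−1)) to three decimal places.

Ranks of variable 1: 6, 3, 5, 1, 4, 2
Ranks of variable 2: 6, 1, 2, 5, 3, 4
d = r₁ − r₂: 0, 2, 3, -4, 1, -2
d²: 0, 4, 9, 16, 1, 4; Σd² = 34
ρ = 1 − 6·34/(6·35) = 1 − 204/210 = 0.029

0.029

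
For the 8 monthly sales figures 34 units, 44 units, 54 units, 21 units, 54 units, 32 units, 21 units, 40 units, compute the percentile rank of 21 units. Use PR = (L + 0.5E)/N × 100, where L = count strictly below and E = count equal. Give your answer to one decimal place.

N = 8.
Strictly below 21: 0. Equal to 21: 2.
PR = (0 + 0.5·2)/8 × 100 = 12.5

12.5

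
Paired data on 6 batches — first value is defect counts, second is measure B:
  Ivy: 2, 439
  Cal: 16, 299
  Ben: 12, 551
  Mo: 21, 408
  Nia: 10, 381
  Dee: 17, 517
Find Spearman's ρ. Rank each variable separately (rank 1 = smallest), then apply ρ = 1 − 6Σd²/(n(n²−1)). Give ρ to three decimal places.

-0.029

Ranks of variable 1: 1, 4, 3, 6, 2, 5
Ranks of variable 2: 4, 1, 6, 3, 2, 5
d = r₁ − r₂: -3, 3, -3, 3, 0, 0
d²: 9, 9, 9, 9, 0, 0; Σd² = 36
ρ = 1 − 6·36/(6·35) = 1 − 216/210 = -0.029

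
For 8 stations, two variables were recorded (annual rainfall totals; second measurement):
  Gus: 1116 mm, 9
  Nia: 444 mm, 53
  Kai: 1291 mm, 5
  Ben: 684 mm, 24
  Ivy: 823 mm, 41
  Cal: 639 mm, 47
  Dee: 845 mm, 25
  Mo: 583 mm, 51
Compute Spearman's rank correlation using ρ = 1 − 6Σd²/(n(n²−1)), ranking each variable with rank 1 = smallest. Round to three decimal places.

-0.929

Ranks of variable 1: 7, 1, 8, 4, 5, 3, 6, 2
Ranks of variable 2: 2, 8, 1, 3, 5, 6, 4, 7
d = r₁ − r₂: 5, -7, 7, 1, 0, -3, 2, -5
d²: 25, 49, 49, 1, 0, 9, 4, 25; Σd² = 162
ρ = 1 − 6·162/(8·63) = 1 − 972/504 = -0.929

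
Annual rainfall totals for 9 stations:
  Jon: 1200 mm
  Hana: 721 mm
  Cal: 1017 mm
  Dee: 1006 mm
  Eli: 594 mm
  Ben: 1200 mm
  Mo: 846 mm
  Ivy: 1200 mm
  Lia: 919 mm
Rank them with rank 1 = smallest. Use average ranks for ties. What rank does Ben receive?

8

Sorted (ascending): 594, 721, 846, 919, 1006, 1017, 1200, 1200, 1200
The 3 values of 1200 occupy positions 7–9 → average rank 8.
Ben has value 1200 mm → rank 8.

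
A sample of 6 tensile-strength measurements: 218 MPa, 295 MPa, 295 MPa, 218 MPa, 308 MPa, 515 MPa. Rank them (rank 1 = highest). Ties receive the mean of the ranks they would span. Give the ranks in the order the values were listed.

Sorted (descending): 515, 308, 295, 295, 218, 218
The 2 values of 295 occupy positions 3–4 → average rank (3+4)/2 = 3.5.
The 2 values of 218 occupy positions 5–6 → average rank (5+6)/2 = 5.5.

5.5, 3.5, 3.5, 5.5, 2, 1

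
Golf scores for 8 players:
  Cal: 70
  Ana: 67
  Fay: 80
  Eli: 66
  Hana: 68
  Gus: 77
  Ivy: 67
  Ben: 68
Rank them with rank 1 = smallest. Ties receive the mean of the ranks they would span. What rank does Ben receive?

4.5

Sorted (ascending): 66, 67, 67, 68, 68, 70, 77, 80
The 2 values of 67 occupy positions 2–3 → average rank (2+3)/2 = 2.5.
The 2 values of 68 occupy positions 4–5 → average rank (4+5)/2 = 4.5.
Ben has value 68 → rank 4.5.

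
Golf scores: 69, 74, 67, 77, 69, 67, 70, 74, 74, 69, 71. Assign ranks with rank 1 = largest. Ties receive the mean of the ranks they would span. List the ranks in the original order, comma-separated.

8, 3, 10.5, 1, 8, 10.5, 6, 3, 3, 8, 5

Sorted (descending): 77, 74, 74, 74, 71, 70, 69, 69, 69, 67, 67
The 3 values of 74 occupy positions 2–4 → average rank 3.
The 3 values of 69 occupy positions 7–9 → average rank 8.
The 2 values of 67 occupy positions 10–11 → average rank (10+11)/2 = 10.5.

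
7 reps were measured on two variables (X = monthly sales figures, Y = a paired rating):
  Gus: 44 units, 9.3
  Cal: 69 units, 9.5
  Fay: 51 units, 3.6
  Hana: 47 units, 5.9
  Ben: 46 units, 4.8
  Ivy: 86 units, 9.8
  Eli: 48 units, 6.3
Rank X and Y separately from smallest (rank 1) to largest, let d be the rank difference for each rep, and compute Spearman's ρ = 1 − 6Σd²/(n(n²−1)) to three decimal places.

Ranks of variable 1: 1, 6, 5, 3, 2, 7, 4
Ranks of variable 2: 5, 6, 1, 3, 2, 7, 4
d = r₁ − r₂: -4, 0, 4, 0, 0, 0, 0
d²: 16, 0, 16, 0, 0, 0, 0; Σd² = 32
ρ = 1 − 6·32/(7·48) = 1 − 192/336 = 0.429

0.429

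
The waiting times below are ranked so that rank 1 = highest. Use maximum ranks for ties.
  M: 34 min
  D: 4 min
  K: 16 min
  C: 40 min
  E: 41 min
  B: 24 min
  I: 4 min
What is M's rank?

3

Sorted (descending): 41, 40, 34, 24, 16, 4, 4
The 2 values of 4 occupy positions 6–7 → each gets rank 7.
M has value 34 min → rank 3.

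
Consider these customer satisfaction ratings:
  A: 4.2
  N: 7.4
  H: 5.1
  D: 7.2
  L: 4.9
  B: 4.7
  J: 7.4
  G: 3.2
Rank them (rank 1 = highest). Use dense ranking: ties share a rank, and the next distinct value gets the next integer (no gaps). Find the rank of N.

1

Sorted (descending): 7.4, 7.4, 7.2, 5.1, 4.9, 4.7, 4.2, 3.2
The 2 values of 7.4 share dense rank 1.
Remaining distinct values take the next consecutive integers.
N has value 7.4 → rank 1.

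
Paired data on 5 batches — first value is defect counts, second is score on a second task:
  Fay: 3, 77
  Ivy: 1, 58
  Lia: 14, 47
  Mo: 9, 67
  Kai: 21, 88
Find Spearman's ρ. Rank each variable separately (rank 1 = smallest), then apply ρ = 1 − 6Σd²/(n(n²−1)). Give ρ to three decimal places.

Ranks of variable 1: 2, 1, 4, 3, 5
Ranks of variable 2: 4, 2, 1, 3, 5
d = r₁ − r₂: -2, -1, 3, 0, 0
d²: 4, 1, 9, 0, 0; Σd² = 14
ρ = 1 − 6·14/(5·24) = 1 − 84/120 = 0.300

0.300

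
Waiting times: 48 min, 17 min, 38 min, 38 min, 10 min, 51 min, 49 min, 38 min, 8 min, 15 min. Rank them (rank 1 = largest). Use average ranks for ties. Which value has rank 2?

49

Sorted (descending): 51, 49, 48, 38, 38, 38, 17, 15, 10, 8
The 3 values of 38 occupy positions 4–6 → average rank 5.
Rank 2 → value 49.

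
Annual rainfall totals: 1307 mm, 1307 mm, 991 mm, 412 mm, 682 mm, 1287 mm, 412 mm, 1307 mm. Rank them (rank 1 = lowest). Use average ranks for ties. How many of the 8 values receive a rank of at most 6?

Sorted (ascending): 412, 412, 682, 991, 1287, 1307, 1307, 1307
The 2 values of 412 occupy positions 1–2 → average rank (1+2)/2 = 1.5.
The 3 values of 1307 occupy positions 6–8 → average rank 7.
Ranks ≤ 6: {1.5, 1.5, 3, 4, 5} → 5 values.

5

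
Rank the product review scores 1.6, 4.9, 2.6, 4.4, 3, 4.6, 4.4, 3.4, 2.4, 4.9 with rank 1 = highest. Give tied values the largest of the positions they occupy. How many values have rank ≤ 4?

Sorted (descending): 4.9, 4.9, 4.6, 4.4, 4.4, 3.4, 3, 2.6, 2.4, 1.6
The 2 values of 4.9 occupy positions 1–2 → each gets rank 2.
The 2 values of 4.4 occupy positions 4–5 → each gets rank 5.
Ranks ≤ 4: {2, 2, 3} → 3 values.

3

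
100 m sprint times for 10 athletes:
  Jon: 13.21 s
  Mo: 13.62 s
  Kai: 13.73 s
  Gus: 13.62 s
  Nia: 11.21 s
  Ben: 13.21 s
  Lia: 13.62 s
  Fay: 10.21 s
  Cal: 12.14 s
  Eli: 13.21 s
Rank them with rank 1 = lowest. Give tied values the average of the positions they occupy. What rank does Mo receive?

Sorted (ascending): 10.21, 11.21, 12.14, 13.21, 13.21, 13.21, 13.62, 13.62, 13.62, 13.73
The 3 values of 13.21 occupy positions 4–6 → average rank 5.
The 3 values of 13.62 occupy positions 7–9 → average rank 8.
Mo has value 13.62 s → rank 8.

8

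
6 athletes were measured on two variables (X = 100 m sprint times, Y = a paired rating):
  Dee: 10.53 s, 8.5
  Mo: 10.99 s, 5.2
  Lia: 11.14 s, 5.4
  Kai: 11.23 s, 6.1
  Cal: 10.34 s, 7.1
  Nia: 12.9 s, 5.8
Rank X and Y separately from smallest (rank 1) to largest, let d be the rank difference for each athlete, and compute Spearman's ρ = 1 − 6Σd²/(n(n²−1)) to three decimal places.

-0.429

Ranks of variable 1: 2, 3, 4, 5, 1, 6
Ranks of variable 2: 6, 1, 2, 4, 5, 3
d = r₁ − r₂: -4, 2, 2, 1, -4, 3
d²: 16, 4, 4, 1, 16, 9; Σd² = 50
ρ = 1 − 6·50/(6·35) = 1 − 300/210 = -0.429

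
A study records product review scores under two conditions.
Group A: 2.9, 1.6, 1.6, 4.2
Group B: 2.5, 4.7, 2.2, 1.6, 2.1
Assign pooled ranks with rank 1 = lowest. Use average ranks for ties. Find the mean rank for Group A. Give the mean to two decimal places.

Sorted (ascending): 1.6, 1.6, 1.6, 2.1, 2.2, 2.5, 2.9, 4.2, 4.7
The 3 values of 1.6 occupy positions 1–3 → average rank 2.
Group A values → pooled ranks: 2.9→7, 1.6→2, 1.6→2, 4.2→8
Mean rank = (7 + 2 + 2 + 8) / 4 = 4.75

4.75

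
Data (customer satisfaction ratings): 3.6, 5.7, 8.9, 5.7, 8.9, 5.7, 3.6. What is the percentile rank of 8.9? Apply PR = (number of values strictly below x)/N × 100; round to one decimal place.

N = 7.
Strictly below 8.9: 5. Equal to 8.9: 2.
PR = 5/7 × 100 = 71.4

71.4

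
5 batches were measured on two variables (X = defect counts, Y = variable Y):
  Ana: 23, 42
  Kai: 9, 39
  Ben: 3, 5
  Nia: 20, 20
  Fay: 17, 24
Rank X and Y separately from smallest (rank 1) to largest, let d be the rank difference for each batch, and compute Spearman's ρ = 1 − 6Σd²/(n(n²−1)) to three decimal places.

Ranks of variable 1: 5, 2, 1, 4, 3
Ranks of variable 2: 5, 4, 1, 2, 3
d = r₁ − r₂: 0, -2, 0, 2, 0
d²: 0, 4, 0, 4, 0; Σd² = 8
ρ = 1 − 6·8/(5·24) = 1 − 48/120 = 0.600

0.600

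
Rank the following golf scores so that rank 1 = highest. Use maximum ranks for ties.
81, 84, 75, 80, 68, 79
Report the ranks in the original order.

2, 1, 5, 3, 6, 4

Sorted (descending): 84, 81, 80, 79, 75, 68
No ties — each value takes its position as its rank.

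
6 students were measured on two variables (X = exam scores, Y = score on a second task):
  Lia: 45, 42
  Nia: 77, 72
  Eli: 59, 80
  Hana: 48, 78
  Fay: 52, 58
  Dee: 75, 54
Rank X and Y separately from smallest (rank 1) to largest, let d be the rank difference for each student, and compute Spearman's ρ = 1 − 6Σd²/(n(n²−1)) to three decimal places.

0.257

Ranks of variable 1: 1, 6, 4, 2, 3, 5
Ranks of variable 2: 1, 4, 6, 5, 3, 2
d = r₁ − r₂: 0, 2, -2, -3, 0, 3
d²: 0, 4, 4, 9, 0, 9; Σd² = 26
ρ = 1 − 6·26/(6·35) = 1 − 156/210 = 0.257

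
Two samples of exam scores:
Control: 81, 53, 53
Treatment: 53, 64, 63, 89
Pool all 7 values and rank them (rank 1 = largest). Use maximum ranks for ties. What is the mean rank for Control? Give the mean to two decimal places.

Sorted (descending): 89, 81, 64, 63, 53, 53, 53
The 3 values of 53 occupy positions 5–7 → each gets rank 7.
Control values → pooled ranks: 81→2, 53→7, 53→7
Mean rank = (2 + 7 + 7) / 3 = 5.33

5.33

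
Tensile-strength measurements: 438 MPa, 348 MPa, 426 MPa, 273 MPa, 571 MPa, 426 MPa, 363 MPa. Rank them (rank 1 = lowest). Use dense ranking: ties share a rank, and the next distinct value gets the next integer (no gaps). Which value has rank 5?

Sorted (ascending): 273, 348, 363, 426, 426, 438, 571
The 2 values of 426 share dense rank 4.
Remaining distinct values take the next consecutive integers.
Rank 5 → value 438.

438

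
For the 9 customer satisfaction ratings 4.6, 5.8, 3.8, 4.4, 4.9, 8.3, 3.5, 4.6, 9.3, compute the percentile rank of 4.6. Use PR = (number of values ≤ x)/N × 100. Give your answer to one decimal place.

55.6

N = 9.
Strictly below 4.6: 3. Equal to 4.6: 2.
PR = 5/9 × 100 = 55.6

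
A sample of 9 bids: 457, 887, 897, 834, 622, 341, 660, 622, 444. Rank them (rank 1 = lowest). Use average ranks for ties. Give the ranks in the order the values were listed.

Sorted (ascending): 341, 444, 457, 622, 622, 660, 834, 887, 897
The 2 values of 622 occupy positions 4–5 → average rank (4+5)/2 = 4.5.

3, 8, 9, 7, 4.5, 1, 6, 4.5, 2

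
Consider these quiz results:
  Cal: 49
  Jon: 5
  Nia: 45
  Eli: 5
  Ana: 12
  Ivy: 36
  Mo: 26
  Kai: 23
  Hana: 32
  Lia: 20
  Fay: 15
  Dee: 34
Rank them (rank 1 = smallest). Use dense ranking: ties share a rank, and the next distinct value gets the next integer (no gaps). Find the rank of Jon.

Sorted (ascending): 5, 5, 12, 15, 20, 23, 26, 32, 34, 36, 45, 49
The 2 values of 5 share dense rank 1.
Remaining distinct values take the next consecutive integers.
Jon has value 5 → rank 1.

1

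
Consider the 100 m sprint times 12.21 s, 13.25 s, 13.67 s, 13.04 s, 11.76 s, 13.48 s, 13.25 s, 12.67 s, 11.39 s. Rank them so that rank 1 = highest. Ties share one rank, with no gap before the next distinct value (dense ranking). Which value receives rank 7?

11.76

Sorted (descending): 13.67, 13.48, 13.25, 13.25, 13.04, 12.67, 12.21, 11.76, 11.39
The 2 values of 13.25 share dense rank 3.
Remaining distinct values take the next consecutive integers.
Rank 7 → value 11.76.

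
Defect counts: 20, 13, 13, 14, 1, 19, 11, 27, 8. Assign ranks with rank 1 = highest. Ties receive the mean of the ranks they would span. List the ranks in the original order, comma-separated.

2, 5.5, 5.5, 4, 9, 3, 7, 1, 8

Sorted (descending): 27, 20, 19, 14, 13, 13, 11, 8, 1
The 2 values of 13 occupy positions 5–6 → average rank (5+6)/2 = 5.5.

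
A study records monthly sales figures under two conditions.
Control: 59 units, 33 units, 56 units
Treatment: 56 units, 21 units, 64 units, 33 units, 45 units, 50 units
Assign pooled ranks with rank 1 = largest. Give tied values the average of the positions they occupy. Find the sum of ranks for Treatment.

Sorted (descending): 64, 59, 56, 56, 50, 45, 33, 33, 21
The 2 values of 56 occupy positions 3–4 → average rank (3+4)/2 = 3.5.
The 2 values of 33 occupy positions 7–8 → average rank (7+8)/2 = 7.5.
Treatment values → pooled ranks: 56→3.5, 21→9, 64→1, 33→7.5, 45→6, 50→5
Rank sum = 3.5 + 9 + 1 + 7.5 + 6 + 5 = 32

32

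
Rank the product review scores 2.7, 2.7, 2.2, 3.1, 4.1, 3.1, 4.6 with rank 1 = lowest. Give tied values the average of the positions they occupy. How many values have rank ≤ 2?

1

Sorted (ascending): 2.2, 2.7, 2.7, 3.1, 3.1, 4.1, 4.6
The 2 values of 2.7 occupy positions 2–3 → average rank (2+3)/2 = 2.5.
The 2 values of 3.1 occupy positions 4–5 → average rank (4+5)/2 = 4.5.
Ranks ≤ 2: {1} → 1 value.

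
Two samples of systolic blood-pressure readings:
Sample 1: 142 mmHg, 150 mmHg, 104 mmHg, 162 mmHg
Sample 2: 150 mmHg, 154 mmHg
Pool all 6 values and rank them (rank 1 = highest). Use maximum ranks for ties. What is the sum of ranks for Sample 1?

16

Sorted (descending): 162, 154, 150, 150, 142, 104
The 2 values of 150 occupy positions 3–4 → each gets rank 4.
Sample 1 values → pooled ranks: 142→5, 150→4, 104→6, 162→1
Rank sum = 5 + 4 + 6 + 1 = 16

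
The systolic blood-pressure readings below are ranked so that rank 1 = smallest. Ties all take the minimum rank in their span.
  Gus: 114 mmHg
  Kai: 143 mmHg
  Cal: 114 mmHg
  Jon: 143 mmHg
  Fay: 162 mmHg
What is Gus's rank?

1

Sorted (ascending): 114, 114, 143, 143, 162
The 2 values of 114 occupy positions 1–2 → each gets rank 1.
The 2 values of 143 occupy positions 3–4 → each gets rank 3.
Gus has value 114 mmHg → rank 1.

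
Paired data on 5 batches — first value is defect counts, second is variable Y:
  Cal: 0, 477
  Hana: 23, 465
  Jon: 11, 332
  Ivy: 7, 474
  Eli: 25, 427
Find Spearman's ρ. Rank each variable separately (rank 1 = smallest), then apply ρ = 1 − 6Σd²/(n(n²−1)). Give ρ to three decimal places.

-0.700

Ranks of variable 1: 1, 4, 3, 2, 5
Ranks of variable 2: 5, 3, 1, 4, 2
d = r₁ − r₂: -4, 1, 2, -2, 3
d²: 16, 1, 4, 4, 9; Σd² = 34
ρ = 1 − 6·34/(5·24) = 1 − 204/120 = -0.700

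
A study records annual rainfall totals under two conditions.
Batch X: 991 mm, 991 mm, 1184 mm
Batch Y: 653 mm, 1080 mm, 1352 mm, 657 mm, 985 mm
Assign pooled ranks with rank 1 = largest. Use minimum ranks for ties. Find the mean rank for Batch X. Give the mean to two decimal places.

3.33

Sorted (descending): 1352, 1184, 1080, 991, 991, 985, 657, 653
The 2 values of 991 occupy positions 4–5 → each gets rank 4.
Batch X values → pooled ranks: 991→4, 991→4, 1184→2
Mean rank = (4 + 4 + 2) / 3 = 3.33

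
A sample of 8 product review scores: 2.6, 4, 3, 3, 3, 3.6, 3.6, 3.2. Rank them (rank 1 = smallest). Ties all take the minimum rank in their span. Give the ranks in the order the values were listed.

Sorted (ascending): 2.6, 3, 3, 3, 3.2, 3.6, 3.6, 4
The 3 values of 3 occupy positions 2–4 → each gets rank 2.
The 2 values of 3.6 occupy positions 6–7 → each gets rank 6.

1, 8, 2, 2, 2, 6, 6, 5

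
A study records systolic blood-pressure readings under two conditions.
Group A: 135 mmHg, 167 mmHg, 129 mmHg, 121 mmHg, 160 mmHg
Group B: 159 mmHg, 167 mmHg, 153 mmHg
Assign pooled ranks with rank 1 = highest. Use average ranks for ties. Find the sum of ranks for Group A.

25.5

Sorted (descending): 167, 167, 160, 159, 153, 135, 129, 121
The 2 values of 167 occupy positions 1–2 → average rank (1+2)/2 = 1.5.
Group A values → pooled ranks: 135→6, 167→1.5, 129→7, 121→8, 160→3
Rank sum = 6 + 1.5 + 7 + 8 + 3 = 25.5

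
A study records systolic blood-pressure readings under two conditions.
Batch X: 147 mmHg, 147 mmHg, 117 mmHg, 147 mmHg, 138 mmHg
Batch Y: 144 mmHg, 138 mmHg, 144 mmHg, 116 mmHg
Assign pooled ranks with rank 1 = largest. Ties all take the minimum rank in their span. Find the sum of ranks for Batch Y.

23

Sorted (descending): 147, 147, 147, 144, 144, 138, 138, 117, 116
The 3 values of 147 occupy positions 1–3 → each gets rank 1.
The 2 values of 144 occupy positions 4–5 → each gets rank 4.
The 2 values of 138 occupy positions 6–7 → each gets rank 6.
Batch Y values → pooled ranks: 144→4, 138→6, 144→4, 116→9
Rank sum = 4 + 6 + 4 + 9 = 23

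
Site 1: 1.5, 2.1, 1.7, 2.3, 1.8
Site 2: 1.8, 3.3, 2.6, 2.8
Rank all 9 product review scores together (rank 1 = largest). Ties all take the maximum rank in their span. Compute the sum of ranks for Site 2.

Sorted (descending): 3.3, 2.8, 2.6, 2.3, 2.1, 1.8, 1.8, 1.7, 1.5
The 2 values of 1.8 occupy positions 6–7 → each gets rank 7.
Site 2 values → pooled ranks: 1.8→7, 3.3→1, 2.6→3, 2.8→2
Rank sum = 7 + 1 + 3 + 2 = 13

13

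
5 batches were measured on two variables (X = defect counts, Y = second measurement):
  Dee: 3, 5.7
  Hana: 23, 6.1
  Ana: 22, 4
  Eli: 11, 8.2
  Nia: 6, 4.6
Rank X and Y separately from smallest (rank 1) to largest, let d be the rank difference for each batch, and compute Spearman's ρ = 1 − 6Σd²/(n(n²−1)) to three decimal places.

0.100

Ranks of variable 1: 1, 5, 4, 3, 2
Ranks of variable 2: 3, 4, 1, 5, 2
d = r₁ − r₂: -2, 1, 3, -2, 0
d²: 4, 1, 9, 4, 0; Σd² = 18
ρ = 1 − 6·18/(5·24) = 1 − 108/120 = 0.100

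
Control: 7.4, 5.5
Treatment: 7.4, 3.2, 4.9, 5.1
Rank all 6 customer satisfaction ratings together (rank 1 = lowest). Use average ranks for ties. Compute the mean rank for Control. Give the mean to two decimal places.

Sorted (ascending): 3.2, 4.9, 5.1, 5.5, 7.4, 7.4
The 2 values of 7.4 occupy positions 5–6 → average rank (5+6)/2 = 5.5.
Control values → pooled ranks: 7.4→5.5, 5.5→4
Mean rank = (5.5 + 4) / 2 = 4.75

4.75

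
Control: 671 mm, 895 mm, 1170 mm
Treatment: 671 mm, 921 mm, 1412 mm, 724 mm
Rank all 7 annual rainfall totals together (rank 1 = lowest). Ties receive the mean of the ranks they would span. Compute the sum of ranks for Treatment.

Sorted (ascending): 671, 671, 724, 895, 921, 1170, 1412
The 2 values of 671 occupy positions 1–2 → average rank (1+2)/2 = 1.5.
Treatment values → pooled ranks: 671→1.5, 921→5, 1412→7, 724→3
Rank sum = 1.5 + 5 + 7 + 3 = 16.5

16.5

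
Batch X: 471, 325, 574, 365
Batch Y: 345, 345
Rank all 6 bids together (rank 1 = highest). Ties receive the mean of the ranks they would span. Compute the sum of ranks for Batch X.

Sorted (descending): 574, 471, 365, 345, 345, 325
The 2 values of 345 occupy positions 4–5 → average rank (4+5)/2 = 4.5.
Batch X values → pooled ranks: 471→2, 325→6, 574→1, 365→3
Rank sum = 2 + 6 + 1 + 3 = 12

12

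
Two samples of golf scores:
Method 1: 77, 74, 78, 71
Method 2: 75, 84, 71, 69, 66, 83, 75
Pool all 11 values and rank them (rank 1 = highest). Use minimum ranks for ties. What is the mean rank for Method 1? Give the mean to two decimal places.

5.50

Sorted (descending): 84, 83, 78, 77, 75, 75, 74, 71, 71, 69, 66
The 2 values of 75 occupy positions 5–6 → each gets rank 5.
The 2 values of 71 occupy positions 8–9 → each gets rank 8.
Method 1 values → pooled ranks: 77→4, 74→7, 78→3, 71→8
Mean rank = (4 + 7 + 3 + 8) / 4 = 5.50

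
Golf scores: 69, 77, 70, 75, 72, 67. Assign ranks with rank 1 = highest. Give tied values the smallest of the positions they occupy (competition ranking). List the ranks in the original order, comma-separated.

Sorted (descending): 77, 75, 72, 70, 69, 67
No ties — each value takes its position as its rank.

5, 1, 4, 2, 3, 6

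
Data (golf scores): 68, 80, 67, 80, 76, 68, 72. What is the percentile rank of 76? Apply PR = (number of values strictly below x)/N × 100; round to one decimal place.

57.1

N = 7.
Strictly below 76: 4. Equal to 76: 1.
PR = 4/7 × 100 = 57.1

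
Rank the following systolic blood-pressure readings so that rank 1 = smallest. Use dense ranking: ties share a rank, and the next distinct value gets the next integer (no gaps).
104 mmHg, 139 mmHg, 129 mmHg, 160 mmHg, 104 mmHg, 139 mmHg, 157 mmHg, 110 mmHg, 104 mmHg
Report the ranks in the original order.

Sorted (ascending): 104, 104, 104, 110, 129, 139, 139, 157, 160
The 3 values of 104 share dense rank 1.
The 2 values of 139 share dense rank 4.
Remaining distinct values take the next consecutive integers.

1, 4, 3, 6, 1, 4, 5, 2, 1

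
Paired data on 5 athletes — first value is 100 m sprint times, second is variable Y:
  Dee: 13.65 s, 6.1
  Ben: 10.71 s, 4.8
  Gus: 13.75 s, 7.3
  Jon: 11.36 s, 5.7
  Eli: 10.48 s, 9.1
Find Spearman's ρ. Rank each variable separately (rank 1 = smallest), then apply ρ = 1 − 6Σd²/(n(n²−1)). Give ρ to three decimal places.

Ranks of variable 1: 4, 2, 5, 3, 1
Ranks of variable 2: 3, 1, 4, 2, 5
d = r₁ − r₂: 1, 1, 1, 1, -4
d²: 1, 1, 1, 1, 16; Σd² = 20
ρ = 1 − 6·20/(5·24) = 1 − 120/120 = 0.000

0.000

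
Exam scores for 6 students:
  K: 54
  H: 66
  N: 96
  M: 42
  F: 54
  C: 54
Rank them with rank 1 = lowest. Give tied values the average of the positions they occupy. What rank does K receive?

Sorted (ascending): 42, 54, 54, 54, 66, 96
The 3 values of 54 occupy positions 2–4 → average rank 3.
K has value 54 → rank 3.

3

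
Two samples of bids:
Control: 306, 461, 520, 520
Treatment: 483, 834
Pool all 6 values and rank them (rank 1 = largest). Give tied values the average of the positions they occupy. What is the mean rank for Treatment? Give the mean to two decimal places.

2.50

Sorted (descending): 834, 520, 520, 483, 461, 306
The 2 values of 520 occupy positions 2–3 → average rank (2+3)/2 = 2.5.
Treatment values → pooled ranks: 483→4, 834→1
Mean rank = (4 + 1) / 2 = 2.50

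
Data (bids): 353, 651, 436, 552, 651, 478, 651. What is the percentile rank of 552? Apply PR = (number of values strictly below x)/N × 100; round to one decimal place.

42.9

N = 7.
Strictly below 552: 3. Equal to 552: 1.
PR = 3/7 × 100 = 42.9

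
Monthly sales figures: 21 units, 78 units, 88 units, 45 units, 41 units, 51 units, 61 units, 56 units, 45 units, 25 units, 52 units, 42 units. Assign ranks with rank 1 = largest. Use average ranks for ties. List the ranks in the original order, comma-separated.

12, 2, 1, 7.5, 10, 6, 3, 4, 7.5, 11, 5, 9

Sorted (descending): 88, 78, 61, 56, 52, 51, 45, 45, 42, 41, 25, 21
The 2 values of 45 occupy positions 7–8 → average rank (7+8)/2 = 7.5.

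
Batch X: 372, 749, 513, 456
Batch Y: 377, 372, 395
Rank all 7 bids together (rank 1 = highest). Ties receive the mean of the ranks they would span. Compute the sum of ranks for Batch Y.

15.5

Sorted (descending): 749, 513, 456, 395, 377, 372, 372
The 2 values of 372 occupy positions 6–7 → average rank (6+7)/2 = 6.5.
Batch Y values → pooled ranks: 377→5, 372→6.5, 395→4
Rank sum = 5 + 6.5 + 4 = 15.5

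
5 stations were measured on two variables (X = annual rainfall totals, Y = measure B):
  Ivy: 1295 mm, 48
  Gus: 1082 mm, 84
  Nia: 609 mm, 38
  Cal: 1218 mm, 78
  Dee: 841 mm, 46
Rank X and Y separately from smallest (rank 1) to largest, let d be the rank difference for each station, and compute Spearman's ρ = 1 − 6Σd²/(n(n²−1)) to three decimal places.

0.600

Ranks of variable 1: 5, 3, 1, 4, 2
Ranks of variable 2: 3, 5, 1, 4, 2
d = r₁ − r₂: 2, -2, 0, 0, 0
d²: 4, 4, 0, 0, 0; Σd² = 8
ρ = 1 − 6·8/(5·24) = 1 − 48/120 = 0.600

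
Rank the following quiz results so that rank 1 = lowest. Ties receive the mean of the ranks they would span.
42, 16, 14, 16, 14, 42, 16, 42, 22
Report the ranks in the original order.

8, 4, 1.5, 4, 1.5, 8, 4, 8, 6

Sorted (ascending): 14, 14, 16, 16, 16, 22, 42, 42, 42
The 2 values of 14 occupy positions 1–2 → average rank (1+2)/2 = 1.5.
The 3 values of 16 occupy positions 3–5 → average rank 4.
The 3 values of 42 occupy positions 7–9 → average rank 8.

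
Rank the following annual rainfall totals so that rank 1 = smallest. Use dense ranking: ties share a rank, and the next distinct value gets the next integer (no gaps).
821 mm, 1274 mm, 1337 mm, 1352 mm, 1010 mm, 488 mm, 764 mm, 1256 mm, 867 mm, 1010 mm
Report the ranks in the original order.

Sorted (ascending): 488, 764, 821, 867, 1010, 1010, 1256, 1274, 1337, 1352
The 2 values of 1010 share dense rank 5.
Remaining distinct values take the next consecutive integers.

3, 7, 8, 9, 5, 1, 2, 6, 4, 5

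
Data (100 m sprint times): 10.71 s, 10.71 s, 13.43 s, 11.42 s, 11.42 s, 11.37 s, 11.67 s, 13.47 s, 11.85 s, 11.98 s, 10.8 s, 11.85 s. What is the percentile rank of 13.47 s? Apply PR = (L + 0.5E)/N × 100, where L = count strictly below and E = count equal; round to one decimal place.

95.8

N = 12.
Strictly below 13.47: 11. Equal to 13.47: 1.
PR = (11 + 0.5·1)/12 × 100 = 95.8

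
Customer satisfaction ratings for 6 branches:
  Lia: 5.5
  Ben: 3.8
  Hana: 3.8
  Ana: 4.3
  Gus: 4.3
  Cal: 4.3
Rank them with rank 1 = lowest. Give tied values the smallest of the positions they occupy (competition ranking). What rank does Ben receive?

1

Sorted (ascending): 3.8, 3.8, 4.3, 4.3, 4.3, 5.5
The 2 values of 3.8 occupy positions 1–2 → each gets rank 1.
The 3 values of 4.3 occupy positions 3–5 → each gets rank 3.
Ben has value 3.8 → rank 1.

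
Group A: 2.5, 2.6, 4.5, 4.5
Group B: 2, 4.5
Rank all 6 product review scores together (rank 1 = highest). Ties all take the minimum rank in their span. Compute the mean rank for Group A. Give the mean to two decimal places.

Sorted (descending): 4.5, 4.5, 4.5, 2.6, 2.5, 2
The 3 values of 4.5 occupy positions 1–3 → each gets rank 1.
Group A values → pooled ranks: 2.5→5, 2.6→4, 4.5→1, 4.5→1
Mean rank = (5 + 4 + 1 + 1) / 4 = 2.75

2.75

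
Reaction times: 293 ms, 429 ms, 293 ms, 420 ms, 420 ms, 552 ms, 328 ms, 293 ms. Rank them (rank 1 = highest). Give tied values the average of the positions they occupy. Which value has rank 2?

429

Sorted (descending): 552, 429, 420, 420, 328, 293, 293, 293
The 2 values of 420 occupy positions 3–4 → average rank (3+4)/2 = 3.5.
The 3 values of 293 occupy positions 6–8 → average rank 7.
Rank 2 → value 429.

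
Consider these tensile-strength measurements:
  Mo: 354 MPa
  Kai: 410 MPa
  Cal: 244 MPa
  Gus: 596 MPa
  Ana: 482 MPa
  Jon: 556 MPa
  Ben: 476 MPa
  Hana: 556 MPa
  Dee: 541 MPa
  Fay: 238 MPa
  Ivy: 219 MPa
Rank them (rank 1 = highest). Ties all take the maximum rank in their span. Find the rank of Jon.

3

Sorted (descending): 596, 556, 556, 541, 482, 476, 410, 354, 244, 238, 219
The 2 values of 556 occupy positions 2–3 → each gets rank 3.
Jon has value 556 MPa → rank 3.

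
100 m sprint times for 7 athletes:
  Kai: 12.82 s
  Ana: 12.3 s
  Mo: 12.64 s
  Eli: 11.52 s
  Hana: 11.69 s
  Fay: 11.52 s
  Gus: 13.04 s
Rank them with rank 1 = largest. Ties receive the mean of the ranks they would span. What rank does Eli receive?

6.5

Sorted (descending): 13.04, 12.82, 12.64, 12.3, 11.69, 11.52, 11.52
The 2 values of 11.52 occupy positions 6–7 → average rank (6+7)/2 = 6.5.
Eli has value 11.52 s → rank 6.5.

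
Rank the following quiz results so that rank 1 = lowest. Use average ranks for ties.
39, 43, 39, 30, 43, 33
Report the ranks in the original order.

Sorted (ascending): 30, 33, 39, 39, 43, 43
The 2 values of 39 occupy positions 3–4 → average rank (3+4)/2 = 3.5.
The 2 values of 43 occupy positions 5–6 → average rank (5+6)/2 = 5.5.

3.5, 5.5, 3.5, 1, 5.5, 2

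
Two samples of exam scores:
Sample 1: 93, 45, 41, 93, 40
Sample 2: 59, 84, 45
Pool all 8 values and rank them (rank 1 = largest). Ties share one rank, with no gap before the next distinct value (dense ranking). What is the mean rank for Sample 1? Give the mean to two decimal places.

3.40

Sorted (descending): 93, 93, 84, 59, 45, 45, 41, 40
The 2 values of 93 share dense rank 1.
The 2 values of 45 share dense rank 4.
Remaining distinct values take the next consecutive integers.
Sample 1 values → pooled ranks: 93→1, 45→4, 41→5, 93→1, 40→6
Mean rank = (1 + 4 + 5 + 1 + 6) / 5 = 3.40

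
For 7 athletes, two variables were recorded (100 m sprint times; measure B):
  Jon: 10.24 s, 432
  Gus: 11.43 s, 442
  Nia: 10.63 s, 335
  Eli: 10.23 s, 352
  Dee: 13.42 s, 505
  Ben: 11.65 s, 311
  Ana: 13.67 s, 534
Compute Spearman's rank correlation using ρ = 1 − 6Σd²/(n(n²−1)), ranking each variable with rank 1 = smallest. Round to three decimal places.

Ranks of variable 1: 2, 4, 3, 1, 6, 5, 7
Ranks of variable 2: 4, 5, 2, 3, 6, 1, 7
d = r₁ − r₂: -2, -1, 1, -2, 0, 4, 0
d²: 4, 1, 1, 4, 0, 16, 0; Σd² = 26
ρ = 1 − 6·26/(7·48) = 1 − 156/336 = 0.536

0.536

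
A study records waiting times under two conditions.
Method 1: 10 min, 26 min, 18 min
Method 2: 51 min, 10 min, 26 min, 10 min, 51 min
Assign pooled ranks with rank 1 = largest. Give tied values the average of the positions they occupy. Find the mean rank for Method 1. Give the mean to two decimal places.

Sorted (descending): 51, 51, 26, 26, 18, 10, 10, 10
The 2 values of 51 occupy positions 1–2 → average rank (1+2)/2 = 1.5.
The 2 values of 26 occupy positions 3–4 → average rank (3+4)/2 = 3.5.
The 3 values of 10 occupy positions 6–8 → average rank 7.
Method 1 values → pooled ranks: 10→7, 26→3.5, 18→5
Mean rank = (7 + 3.5 + 5) / 3 = 5.17

5.17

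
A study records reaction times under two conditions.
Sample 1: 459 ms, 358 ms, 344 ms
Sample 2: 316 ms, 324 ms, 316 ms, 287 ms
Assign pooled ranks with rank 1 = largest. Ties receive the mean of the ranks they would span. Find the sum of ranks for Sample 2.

22

Sorted (descending): 459, 358, 344, 324, 316, 316, 287
The 2 values of 316 occupy positions 5–6 → average rank (5+6)/2 = 5.5.
Sample 2 values → pooled ranks: 316→5.5, 324→4, 316→5.5, 287→7
Rank sum = 5.5 + 4 + 5.5 + 7 = 22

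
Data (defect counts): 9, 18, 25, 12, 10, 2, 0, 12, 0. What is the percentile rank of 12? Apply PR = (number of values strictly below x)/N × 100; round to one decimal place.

55.6

N = 9.
Strictly below 12: 5. Equal to 12: 2.
PR = 5/9 × 100 = 55.6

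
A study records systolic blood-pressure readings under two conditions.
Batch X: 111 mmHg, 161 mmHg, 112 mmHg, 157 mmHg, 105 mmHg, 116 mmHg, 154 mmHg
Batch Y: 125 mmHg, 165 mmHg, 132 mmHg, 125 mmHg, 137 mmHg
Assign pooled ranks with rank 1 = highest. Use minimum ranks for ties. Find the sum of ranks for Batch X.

Sorted (descending): 165, 161, 157, 154, 137, 132, 125, 125, 116, 112, 111, 105
The 2 values of 125 occupy positions 7–8 → each gets rank 7.
Batch X values → pooled ranks: 111→11, 161→2, 112→10, 157→3, 105→12, 116→9, 154→4
Rank sum = 11 + 2 + 10 + 3 + 12 + 9 + 4 = 51

51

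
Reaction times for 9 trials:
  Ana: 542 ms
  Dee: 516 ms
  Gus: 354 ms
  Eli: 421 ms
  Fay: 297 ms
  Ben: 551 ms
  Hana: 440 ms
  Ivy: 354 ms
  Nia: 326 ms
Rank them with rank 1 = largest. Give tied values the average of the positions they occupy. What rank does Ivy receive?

6.5

Sorted (descending): 551, 542, 516, 440, 421, 354, 354, 326, 297
The 2 values of 354 occupy positions 6–7 → average rank (6+7)/2 = 6.5.
Ivy has value 354 ms → rank 6.5.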